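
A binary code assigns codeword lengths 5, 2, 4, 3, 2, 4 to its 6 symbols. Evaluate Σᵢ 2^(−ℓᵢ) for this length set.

0.78125

With common denominator 2^5 = 32: Σ 2^(−ℓᵢ) = 1/32 + 8/32 + 2/32 + 4/32 + 8/32 + 2/32 = 25/32 = 0.78125.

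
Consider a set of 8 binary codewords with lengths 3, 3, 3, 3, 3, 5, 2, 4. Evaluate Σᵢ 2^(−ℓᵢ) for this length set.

With common denominator 2^5 = 32: Σ 2^(−ℓᵢ) = 4/32 + 4/32 + 4/32 + 4/32 + 4/32 + 1/32 + 8/32 + 2/32 = 31/32 = 0.96875.

0.96875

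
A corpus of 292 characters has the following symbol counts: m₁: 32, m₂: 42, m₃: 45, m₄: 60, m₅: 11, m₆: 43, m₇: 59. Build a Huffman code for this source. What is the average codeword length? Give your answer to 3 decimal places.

2.740 bits/symbol

Probabilities are the counts divided by 292.
Repeatedly combine the two least-probable nodes; the expected code length is the sum of the merged weights.
merge 11/292 + 8/73 → 43/292
merge 21/146 + 43/292 → 85/292
merge 43/292 + 45/292 → 22/73
merge 59/292 + 15/73 → 119/292
merge 85/292 + 22/73 → 173/292
merge 119/292 + 173/292 → 1
L = 43/292 + 85/292 + 22/73 + 119/292 + 173/292 + 1 = 200/73 ≈ 2.740 bits/symbol.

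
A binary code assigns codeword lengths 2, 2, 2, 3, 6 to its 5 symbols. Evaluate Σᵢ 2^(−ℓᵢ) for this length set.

With common denominator 2^6 = 64: Σ 2^(−ℓᵢ) = 16/64 + 16/64 + 16/64 + 8/64 + 1/64 = 57/64 = 0.890625.

0.890625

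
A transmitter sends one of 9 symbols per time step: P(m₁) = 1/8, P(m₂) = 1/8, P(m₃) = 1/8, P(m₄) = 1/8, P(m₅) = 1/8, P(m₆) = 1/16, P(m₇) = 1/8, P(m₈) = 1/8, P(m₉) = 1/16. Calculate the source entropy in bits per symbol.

Each probability is a power of 1/2, so log₂(1/p) is an integer.
H = Σ p·log₂(1/p) = 1/8·3 + 1/8·3 + 1/8·3 + 1/8·3 + 1/8·3 + 1/16·4 + 1/8·3 + 1/8·3 + 1/16·4 = 3.125 bits.

3.125 bits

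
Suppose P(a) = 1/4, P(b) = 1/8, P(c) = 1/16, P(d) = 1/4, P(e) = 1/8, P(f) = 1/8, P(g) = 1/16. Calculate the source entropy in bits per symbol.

Each probability is a power of 1/2, so log₂(1/p) is an integer.
H = Σ p·log₂(1/p) = 1/4·2 + 1/8·3 + 1/16·4 + 1/4·2 + 1/8·3 + 1/8·3 + 1/16·4 = 2.625 bits.

2.625 bits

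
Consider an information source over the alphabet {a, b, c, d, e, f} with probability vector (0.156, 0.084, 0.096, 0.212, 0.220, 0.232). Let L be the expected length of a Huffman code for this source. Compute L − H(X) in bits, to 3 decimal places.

0.029 bits

Entropy H = −Σ p log₂ p ≈ 2.4869 bits.
Huffman merges: 21/250+12/125→9/50; 39/250+9/50→42/125; 53/250+11/50→54/125; 29/125+42/125→71/125; 54/125+71/125→1. L = 629/250 ≈ 2.5160.
L − H = 2.5160 − 2.4869 = 0.029 bits.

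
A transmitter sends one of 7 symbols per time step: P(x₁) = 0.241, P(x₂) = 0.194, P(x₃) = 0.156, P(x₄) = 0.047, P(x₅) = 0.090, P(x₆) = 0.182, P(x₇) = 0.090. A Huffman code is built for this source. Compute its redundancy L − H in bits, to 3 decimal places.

0.050 bits

Entropy H = −Σ p log₂ p ≈ 2.6519 bits.
Huffman merges: 47/1000+9/100→137/1000; 9/100+137/1000→227/1000; 39/250+91/500→169/500; 97/500+227/1000→421/1000; 241/1000+169/500→579/1000; 421/1000+579/1000→1. L = 1351/500 ≈ 2.7020.
L − H = 2.7020 − 2.6519 = 0.050 bits.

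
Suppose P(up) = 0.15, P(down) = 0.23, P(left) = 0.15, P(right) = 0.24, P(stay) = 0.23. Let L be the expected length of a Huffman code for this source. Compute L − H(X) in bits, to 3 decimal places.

Entropy H = −Σ p log₂ p ≈ 2.2906 bits.
Huffman merges: 3/20+3/20→3/10; 23/100+23/100→23/50; 6/25+3/10→27/50; 23/50+27/50→1. L = 23/10 ≈ 2.3000.
L − H = 2.3000 − 2.2906 = 0.009 bits.

0.009 bits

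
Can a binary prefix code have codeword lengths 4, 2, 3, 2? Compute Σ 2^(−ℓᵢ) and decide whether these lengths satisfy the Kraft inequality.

With common denominator 2^4 = 16: Σ 2^(−ℓᵢ) = 1/16 + 4/16 + 2/16 + 4/16 = 11/16 = 0.6875.
Kraft's inequality requires Σ ≤ 1; here Σ = 0.6875 ≤ 1, so such a prefix code exists.

0.6875; yes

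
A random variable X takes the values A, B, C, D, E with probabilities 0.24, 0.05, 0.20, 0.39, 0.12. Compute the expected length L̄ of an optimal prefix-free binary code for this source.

2.15 bits/symbol

Repeatedly combine the two least-probable nodes; the expected code length is the sum of the merged weights.
merge 1/20 + 3/25 → 17/100
merge 17/100 + 1/5 → 37/100
merge 6/25 + 37/100 → 61/100
merge 39/100 + 61/100 → 1
L = 17/100 + 37/100 + 61/100 + 1 = 43/20 = 2.15 bits/symbol.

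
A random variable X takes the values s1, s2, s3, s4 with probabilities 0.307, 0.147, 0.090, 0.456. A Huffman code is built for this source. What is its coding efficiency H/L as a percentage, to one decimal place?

Entropy H = −Σ p log₂ p ≈ 1.7589 bits.
Huffman merges: 9/100+147/1000→237/1000; 237/1000+307/1000→68/125; 57/125+68/125→1. L = 1781/1000 ≈ 1.7810.
Efficiency = H/L = 1.7589/1.7810 = 98.8%.

98.8%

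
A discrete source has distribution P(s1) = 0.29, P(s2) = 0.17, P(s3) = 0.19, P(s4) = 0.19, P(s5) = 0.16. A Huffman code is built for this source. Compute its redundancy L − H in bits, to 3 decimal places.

Entropy H = −Σ p log₂ p ≈ 2.2860 bits.
Huffman merges: 4/25+17/100→33/100; 19/100+19/100→19/50; 29/100+33/100→31/50; 19/50+31/50→1. L = 233/100 ≈ 2.3300.
L − H = 2.3300 − 2.2860 = 0.044 bits.

0.044 bits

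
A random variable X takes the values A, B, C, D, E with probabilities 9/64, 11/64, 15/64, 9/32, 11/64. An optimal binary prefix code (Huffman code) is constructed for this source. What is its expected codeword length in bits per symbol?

2.3125 bits/symbol

Repeatedly combine the two least-probable nodes; the expected code length is the sum of the merged weights.
merge 9/64 + 11/64 → 5/16
merge 11/64 + 15/64 → 13/32
merge 9/32 + 5/16 → 19/32
merge 13/32 + 19/32 → 1
L = 5/16 + 13/32 + 19/32 + 1 = 37/16 = 2.3125 bits/symbol.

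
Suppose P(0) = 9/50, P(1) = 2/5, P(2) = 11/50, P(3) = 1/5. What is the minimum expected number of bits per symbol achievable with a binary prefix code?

1.98 bits/symbol

Repeatedly combine the two least-probable nodes; the expected code length is the sum of the merged weights.
merge 9/50 + 1/5 → 19/50
merge 11/50 + 19/50 → 3/5
merge 2/5 + 3/5 → 1
L = 19/50 + 3/5 + 1 = 99/50 = 1.98 bits/symbol.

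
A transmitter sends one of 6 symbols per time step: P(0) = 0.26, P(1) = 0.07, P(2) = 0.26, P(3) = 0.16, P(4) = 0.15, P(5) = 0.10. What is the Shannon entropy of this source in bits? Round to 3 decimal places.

2.445 bits

H = −Σ pᵢ log₂ pᵢ.
−0.26·log₂(0.26) = 0.5053
−0.07·log₂(0.07) = 0.2686
−0.26·log₂(0.26) = 0.5053
−0.16·log₂(0.16) = 0.4230
−0.15·log₂(0.15) = 0.4105
−0.10·log₂(0.10) = 0.3322
Sum ≈ 2.4449 → 2.445 bits.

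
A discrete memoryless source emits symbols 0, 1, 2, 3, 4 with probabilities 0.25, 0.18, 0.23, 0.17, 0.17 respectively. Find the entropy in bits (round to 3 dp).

2.302 bits

H = −Σ pᵢ log₂ pᵢ.
−0.25·log₂(0.25) = 0.5000
−0.18·log₂(0.18) = 0.4453
−0.23·log₂(0.23) = 0.4877
−0.17·log₂(0.17) = 0.4346
−0.17·log₂(0.17) = 0.4346
Sum ≈ 2.3021 → 2.302 bits.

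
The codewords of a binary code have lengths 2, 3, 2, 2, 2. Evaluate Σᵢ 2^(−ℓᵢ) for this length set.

1.125

With common denominator 2^3 = 8: Σ 2^(−ℓᵢ) = 2/8 + 1/8 + 2/8 + 2/8 + 2/8 = 9/8 = 1.125.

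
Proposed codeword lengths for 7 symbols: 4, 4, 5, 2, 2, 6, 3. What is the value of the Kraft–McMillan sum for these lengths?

0.796875

With common denominator 2^6 = 64: Σ 2^(−ℓᵢ) = 4/64 + 4/64 + 2/64 + 16/64 + 16/64 + 1/64 + 8/64 = 51/64 = 0.796875.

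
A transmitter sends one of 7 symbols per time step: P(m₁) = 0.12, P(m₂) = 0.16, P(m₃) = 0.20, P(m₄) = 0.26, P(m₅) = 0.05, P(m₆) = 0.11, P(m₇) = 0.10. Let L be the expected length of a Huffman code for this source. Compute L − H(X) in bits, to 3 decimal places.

Entropy H = −Σ p log₂ p ≈ 2.6583 bits.
Huffman merges: 1/20+1/10→3/20; 11/100+3/25→23/100; 3/20+4/25→31/100; 1/5+23/100→43/100; 13/50+31/100→57/100; 43/100+57/100→1. L = 269/100 ≈ 2.6900.
L − H = 2.6900 − 2.6583 = 0.032 bits.

0.032 bits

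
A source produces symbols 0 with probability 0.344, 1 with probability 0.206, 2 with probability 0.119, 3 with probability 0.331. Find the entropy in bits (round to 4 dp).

1.8925 bits

H = −Σ pᵢ log₂ pᵢ.
−0.344·log₂(0.344) = 0.5296
−0.206·log₂(0.206) = 0.4695
−0.119·log₂(0.119) = 0.3654
−0.331·log₂(0.331) = 0.5280
Sum ≈ 1.8925 → 1.8925 bits.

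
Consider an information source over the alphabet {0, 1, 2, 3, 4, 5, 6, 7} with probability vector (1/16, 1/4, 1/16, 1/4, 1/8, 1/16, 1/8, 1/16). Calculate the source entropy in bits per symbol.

2.75 bits

Each probability is a power of 1/2, so log₂(1/p) is an integer.
H = Σ p·log₂(1/p) = 1/16·4 + 1/4·2 + 1/16·4 + 1/4·2 + 1/8·3 + 1/16·4 + 1/8·3 + 1/16·4 = 2.75 bits.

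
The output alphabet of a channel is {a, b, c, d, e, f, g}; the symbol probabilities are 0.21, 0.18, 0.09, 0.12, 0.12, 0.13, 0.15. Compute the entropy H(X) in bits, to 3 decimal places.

2.758 bits

H = −Σ pᵢ log₂ pᵢ.
−0.21·log₂(0.21) = 0.4728
−0.18·log₂(0.18) = 0.4453
−0.09·log₂(0.09) = 0.3127
−0.12·log₂(0.12) = 0.3671
−0.12·log₂(0.12) = 0.3671
−0.13·log₂(0.13) = 0.3826
−0.15·log₂(0.15) = 0.4105
Sum ≈ 2.7581 → 2.758 bits.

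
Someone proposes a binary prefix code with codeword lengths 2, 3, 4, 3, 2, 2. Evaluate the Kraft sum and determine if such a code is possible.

1.0625; no

With common denominator 2^4 = 16: Σ 2^(−ℓᵢ) = 4/16 + 2/16 + 1/16 + 2/16 + 4/16 + 4/16 = 17/16 = 1.0625.
Kraft's inequality requires Σ ≤ 1; here Σ = 1.0625 > 1, so no such prefix code exists.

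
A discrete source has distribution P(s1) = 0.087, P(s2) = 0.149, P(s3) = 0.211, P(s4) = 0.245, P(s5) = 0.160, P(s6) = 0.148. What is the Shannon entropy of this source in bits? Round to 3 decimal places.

H = −Σ pᵢ log₂ pᵢ.
−0.087·log₂(0.087) = 0.3065
−0.149·log₂(0.149) = 0.4092
−0.211·log₂(0.211) = 0.4736
−0.245·log₂(0.245) = 0.4971
−0.160·log₂(0.160) = 0.4230
−0.148·log₂(0.148) = 0.4079
Sum ≈ 2.5175 → 2.517 bits.

2.517 bits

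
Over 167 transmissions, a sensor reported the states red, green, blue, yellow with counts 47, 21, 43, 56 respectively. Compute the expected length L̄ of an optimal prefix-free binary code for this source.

2 bits/symbol

Probabilities are the counts divided by 167.
Repeatedly combine the two least-probable nodes; the expected code length is the sum of the merged weights.
merge 21/167 + 43/167 → 64/167
merge 47/167 + 56/167 → 103/167
merge 64/167 + 103/167 → 1
L = 64/167 + 103/167 + 1 = 2 bits/symbol.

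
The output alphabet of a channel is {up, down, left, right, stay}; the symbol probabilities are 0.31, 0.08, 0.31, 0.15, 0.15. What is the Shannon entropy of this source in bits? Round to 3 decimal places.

2.160 bits

H = −Σ pᵢ log₂ pᵢ.
−0.31·log₂(0.31) = 0.5238
−0.08·log₂(0.08) = 0.2915
−0.31·log₂(0.31) = 0.5238
−0.15·log₂(0.15) = 0.4105
−0.15·log₂(0.15) = 0.4105
Sum ≈ 2.1602 → 2.160 bits.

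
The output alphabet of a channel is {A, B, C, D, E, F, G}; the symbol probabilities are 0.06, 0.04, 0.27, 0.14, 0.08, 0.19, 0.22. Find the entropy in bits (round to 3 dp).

2.564 bits

H = −Σ pᵢ log₂ pᵢ.
−0.06·log₂(0.06) = 0.2435
−0.04·log₂(0.04) = 0.1858
−0.27·log₂(0.27) = 0.5100
−0.14·log₂(0.14) = 0.3971
−0.08·log₂(0.08) = 0.2915
−0.19·log₂(0.19) = 0.4552
−0.22·log₂(0.22) = 0.4806
Sum ≈ 2.5637 → 2.564 bits.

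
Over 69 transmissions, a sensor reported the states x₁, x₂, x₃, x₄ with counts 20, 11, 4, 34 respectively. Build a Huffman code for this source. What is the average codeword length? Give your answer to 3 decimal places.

Probabilities are the counts divided by 69.
Repeatedly combine the two least-probable nodes; the expected code length is the sum of the merged weights.
merge 4/69 + 11/69 → 5/23
merge 5/23 + 20/69 → 35/69
merge 34/69 + 35/69 → 1
L = 5/23 + 35/69 + 1 = 119/69 ≈ 1.725 bits/symbol.

1.725 bits/symbol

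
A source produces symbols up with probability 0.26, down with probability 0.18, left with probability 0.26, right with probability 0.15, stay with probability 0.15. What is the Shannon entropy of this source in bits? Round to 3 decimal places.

H = −Σ pᵢ log₂ pᵢ.
−0.26·log₂(0.26) = 0.5053
−0.18·log₂(0.18) = 0.4453
−0.26·log₂(0.26) = 0.5053
−0.15·log₂(0.15) = 0.4105
−0.15·log₂(0.15) = 0.4105
Sum ≈ 2.2770 → 2.277 bits.

2.277 bits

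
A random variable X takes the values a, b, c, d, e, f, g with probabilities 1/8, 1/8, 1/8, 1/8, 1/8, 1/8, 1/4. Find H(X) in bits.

Each probability is a power of 1/2, so log₂(1/p) is an integer.
H = Σ p·log₂(1/p) = 1/8·3 + 1/8·3 + 1/8·3 + 1/8·3 + 1/8·3 + 1/8·3 + 1/4·2 = 2.75 bits.

2.75 bits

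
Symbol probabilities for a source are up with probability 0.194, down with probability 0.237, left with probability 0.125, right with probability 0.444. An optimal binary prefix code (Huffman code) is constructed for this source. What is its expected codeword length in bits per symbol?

Repeatedly combine the two least-probable nodes; the expected code length is the sum of the merged weights.
merge 1/8 + 97/500 → 319/1000
merge 237/1000 + 319/1000 → 139/250
merge 111/250 + 139/250 → 1
L = 319/1000 + 139/250 + 1 = 15/8 = 1.875 bits/symbol.

1.875 bits/symbol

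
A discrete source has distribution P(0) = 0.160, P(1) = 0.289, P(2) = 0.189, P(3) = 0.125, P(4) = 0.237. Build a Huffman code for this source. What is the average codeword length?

2.285 bits/symbol

Repeatedly combine the two least-probable nodes; the expected code length is the sum of the merged weights.
merge 1/8 + 4/25 → 57/200
merge 189/1000 + 237/1000 → 213/500
merge 57/200 + 289/1000 → 287/500
merge 213/500 + 287/500 → 1
L = 57/200 + 213/500 + 287/500 + 1 = 457/200 = 2.285 bits/symbol.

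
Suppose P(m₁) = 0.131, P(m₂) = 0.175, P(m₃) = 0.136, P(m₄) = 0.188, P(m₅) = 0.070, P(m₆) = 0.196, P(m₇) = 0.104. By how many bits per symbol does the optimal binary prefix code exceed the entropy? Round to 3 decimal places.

Entropy H = −Σ p log₂ p ≈ 2.7379 bits.
Huffman merges: 7/100+13/125→87/500; 131/1000+17/125→267/1000; 87/500+7/40→349/1000; 47/250+49/250→48/125; 267/1000+349/1000→77/125; 48/125+77/125→1. L = 279/100 ≈ 2.7900.
L − H = 2.7900 − 2.7379 = 0.052 bits.

0.052 bits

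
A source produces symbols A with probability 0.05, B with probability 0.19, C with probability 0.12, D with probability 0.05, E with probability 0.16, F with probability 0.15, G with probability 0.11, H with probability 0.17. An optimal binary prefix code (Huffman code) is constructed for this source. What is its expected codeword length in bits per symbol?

Repeatedly combine the two least-probable nodes; the expected code length is the sum of the merged weights.
merge 1/20 + 1/20 → 1/10
merge 1/10 + 11/100 → 21/100
merge 3/25 + 3/20 → 27/100
merge 4/25 + 17/100 → 33/100
merge 19/100 + 21/100 → 2/5
merge 27/100 + 33/100 → 3/5
merge 2/5 + 3/5 → 1
L = 1/10 + 21/100 + 27/100 + 33/100 + 2/5 + 3/5 + 1 = 291/100 = 2.91 bits/symbol.

2.91 bits/symbol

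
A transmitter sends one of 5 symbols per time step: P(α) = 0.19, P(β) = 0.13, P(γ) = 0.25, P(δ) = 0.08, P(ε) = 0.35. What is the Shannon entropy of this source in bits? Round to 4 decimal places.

H = −Σ pᵢ log₂ pᵢ.
−0.19·log₂(0.19) = 0.4552
−0.13·log₂(0.13) = 0.3826
−0.25·log₂(0.25) = 0.5000
−0.08·log₂(0.08) = 0.2915
−0.35·log₂(0.35) = 0.5301
Sum ≈ 2.1595 → 2.1595 bits.

2.1595 bits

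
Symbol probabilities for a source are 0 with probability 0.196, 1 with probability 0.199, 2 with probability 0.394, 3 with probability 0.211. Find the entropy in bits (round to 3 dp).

H = −Σ pᵢ log₂ pᵢ.
−0.196·log₂(0.196) = 0.4608
−0.199·log₂(0.199) = 0.4635
−0.394·log₂(0.394) = 0.5294
−0.211·log₂(0.211) = 0.4736
Sum ≈ 1.9274 → 1.927 bits.

1.927 bits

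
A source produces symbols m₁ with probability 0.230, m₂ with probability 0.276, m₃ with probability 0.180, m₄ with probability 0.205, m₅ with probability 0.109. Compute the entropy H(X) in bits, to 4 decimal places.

2.2628 bits

H = −Σ pᵢ log₂ pᵢ.
−0.230·log₂(0.230) = 0.4877
−0.276·log₂(0.276) = 0.5126
−0.180·log₂(0.180) = 0.4453
−0.205·log₂(0.205) = 0.4687
−0.109·log₂(0.109) = 0.3485
Sum ≈ 2.2628 → 2.2628 bits.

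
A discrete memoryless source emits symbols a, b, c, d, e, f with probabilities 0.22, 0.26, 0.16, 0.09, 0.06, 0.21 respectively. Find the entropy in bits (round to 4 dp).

2.4379 bits

H = −Σ pᵢ log₂ pᵢ.
−0.22·log₂(0.22) = 0.4806
−0.26·log₂(0.26) = 0.5053
−0.16·log₂(0.16) = 0.4230
−0.09·log₂(0.09) = 0.3127
−0.06·log₂(0.06) = 0.2435
−0.21·log₂(0.21) = 0.4728
Sum ≈ 2.4379 → 2.4379 bits.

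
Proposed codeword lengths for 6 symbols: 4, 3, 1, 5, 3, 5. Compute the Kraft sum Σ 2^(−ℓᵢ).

0.875

With common denominator 2^5 = 32: Σ 2^(−ℓᵢ) = 2/32 + 4/32 + 16/32 + 1/32 + 4/32 + 1/32 = 28/32 = 0.875.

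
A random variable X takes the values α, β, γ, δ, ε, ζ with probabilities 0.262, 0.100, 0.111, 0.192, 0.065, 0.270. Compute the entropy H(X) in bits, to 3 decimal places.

H = −Σ pᵢ log₂ pᵢ.
−0.262·log₂(0.262) = 0.5063
−0.100·log₂(0.100) = 0.3322
−0.111·log₂(0.111) = 0.3520
−0.192·log₂(0.192) = 0.4571
−0.065·log₂(0.065) = 0.2563
−0.270·log₂(0.270) = 0.5100
Sum ≈ 2.4140 → 2.414 bits.

2.414 bits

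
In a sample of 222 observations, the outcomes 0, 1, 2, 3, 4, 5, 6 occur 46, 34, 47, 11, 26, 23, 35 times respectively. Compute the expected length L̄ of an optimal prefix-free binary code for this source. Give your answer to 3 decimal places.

2.734 bits/symbol

Probabilities are the counts divided by 222.
Repeatedly combine the two least-probable nodes; the expected code length is the sum of the merged weights.
merge 11/222 + 23/222 → 17/111
merge 13/111 + 17/111 → 10/37
merge 17/111 + 35/222 → 23/74
merge 23/111 + 47/222 → 31/74
merge 10/37 + 23/74 → 43/74
merge 31/74 + 43/74 → 1
L = 17/111 + 10/37 + 23/74 + 31/74 + 43/74 + 1 = 607/222 ≈ 2.734 bits/symbol.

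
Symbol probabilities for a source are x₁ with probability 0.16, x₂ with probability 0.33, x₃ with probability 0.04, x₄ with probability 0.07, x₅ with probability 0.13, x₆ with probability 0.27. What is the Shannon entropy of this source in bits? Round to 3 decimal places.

2.298 bits

H = −Σ pᵢ log₂ pᵢ.
−0.16·log₂(0.16) = 0.4230
−0.33·log₂(0.33) = 0.5278
−0.04·log₂(0.04) = 0.1858
−0.07·log₂(0.07) = 0.2686
−0.13·log₂(0.13) = 0.3826
−0.27·log₂(0.27) = 0.5100
Sum ≈ 2.2978 → 2.298 bits.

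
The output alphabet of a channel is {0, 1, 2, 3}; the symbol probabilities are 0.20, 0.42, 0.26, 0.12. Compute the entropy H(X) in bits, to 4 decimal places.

H = −Σ pᵢ log₂ pᵢ.
−0.20·log₂(0.20) = 0.4644
−0.42·log₂(0.42) = 0.5256
−0.26·log₂(0.26) = 0.5053
−0.12·log₂(0.12) = 0.3671
Sum ≈ 1.8624 → 1.8624 bits.

1.8624 bits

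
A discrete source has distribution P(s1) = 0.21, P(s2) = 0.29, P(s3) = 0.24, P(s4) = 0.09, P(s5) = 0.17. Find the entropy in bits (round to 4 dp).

2.2321 bits

H = −Σ pᵢ log₂ pᵢ.
−0.21·log₂(0.21) = 0.4728
−0.29·log₂(0.29) = 0.5179
−0.24·log₂(0.24) = 0.4941
−0.09·log₂(0.09) = 0.3127
−0.17·log₂(0.17) = 0.4346
Sum ≈ 2.2321 → 2.2321 bits.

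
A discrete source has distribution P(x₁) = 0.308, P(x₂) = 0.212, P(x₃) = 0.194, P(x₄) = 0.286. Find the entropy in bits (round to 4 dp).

1.9732 bits

H = −Σ pᵢ log₂ pᵢ.
−0.308·log₂(0.308) = 0.5233
−0.212·log₂(0.212) = 0.4744
−0.194·log₂(0.194) = 0.4590
−0.286·log₂(0.286) = 0.5165
Sum ≈ 1.9732 → 1.9732 bits.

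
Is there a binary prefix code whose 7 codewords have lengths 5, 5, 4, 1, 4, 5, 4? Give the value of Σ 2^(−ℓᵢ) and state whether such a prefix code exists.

With common denominator 2^5 = 32: Σ 2^(−ℓᵢ) = 1/32 + 1/32 + 2/32 + 16/32 + 2/32 + 1/32 + 2/32 = 25/32 = 0.78125.
Kraft's inequality requires Σ ≤ 1; here Σ = 0.78125 ≤ 1, so such a prefix code exists.

0.78125; yes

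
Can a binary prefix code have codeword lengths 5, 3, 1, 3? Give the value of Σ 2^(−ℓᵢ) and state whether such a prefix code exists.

0.78125; yes

With common denominator 2^5 = 32: Σ 2^(−ℓᵢ) = 1/32 + 4/32 + 16/32 + 4/32 = 25/32 = 0.78125.
Kraft's inequality requires Σ ≤ 1; here Σ = 0.78125 ≤ 1, so such a prefix code exists.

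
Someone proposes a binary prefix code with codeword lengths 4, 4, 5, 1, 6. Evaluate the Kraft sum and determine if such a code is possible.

With common denominator 2^6 = 64: Σ 2^(−ℓᵢ) = 4/64 + 4/64 + 2/64 + 32/64 + 1/64 = 43/64 = 0.671875.
Kraft's inequality requires Σ ≤ 1; here Σ = 0.671875 ≤ 1, so such a prefix code exists.

0.671875; yes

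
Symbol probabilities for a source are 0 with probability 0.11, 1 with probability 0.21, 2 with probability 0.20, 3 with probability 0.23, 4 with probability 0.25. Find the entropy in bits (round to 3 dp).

H = −Σ pᵢ log₂ pᵢ.
−0.11·log₂(0.11) = 0.3503
−0.21·log₂(0.21) = 0.4728
−0.20·log₂(0.20) = 0.4644
−0.23·log₂(0.23) = 0.4877
−0.25·log₂(0.25) = 0.5000
Sum ≈ 2.2752 → 2.275 bits.

2.275 bits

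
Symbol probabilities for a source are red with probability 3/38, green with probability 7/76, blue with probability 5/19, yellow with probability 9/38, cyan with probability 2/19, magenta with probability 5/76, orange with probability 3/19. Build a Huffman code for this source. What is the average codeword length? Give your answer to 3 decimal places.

Repeatedly combine the two least-probable nodes; the expected code length is the sum of the merged weights.
merge 5/76 + 3/38 → 11/76
merge 7/76 + 2/19 → 15/76
merge 11/76 + 3/19 → 23/76
merge 15/76 + 9/38 → 33/76
merge 5/19 + 23/76 → 43/76
merge 33/76 + 43/76 → 1
L = 11/76 + 15/76 + 23/76 + 33/76 + 43/76 + 1 = 201/76 ≈ 2.645 bits/symbol.

2.645 bits/symbol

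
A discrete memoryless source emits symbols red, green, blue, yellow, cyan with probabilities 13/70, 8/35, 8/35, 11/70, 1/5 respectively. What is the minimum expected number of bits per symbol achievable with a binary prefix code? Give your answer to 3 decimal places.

Repeatedly combine the two least-probable nodes; the expected code length is the sum of the merged weights.
merge 11/70 + 13/70 → 12/35
merge 1/5 + 8/35 → 3/7
merge 8/35 + 12/35 → 4/7
merge 3/7 + 4/7 → 1
L = 12/35 + 3/7 + 4/7 + 1 = 82/35 ≈ 2.343 bits/symbol.

2.343 bits/symbol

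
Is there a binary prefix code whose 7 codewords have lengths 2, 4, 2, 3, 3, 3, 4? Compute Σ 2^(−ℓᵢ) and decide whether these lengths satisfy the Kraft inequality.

1; yes

With common denominator 2^4 = 16: Σ 2^(−ℓᵢ) = 4/16 + 1/16 + 4/16 + 2/16 + 2/16 + 2/16 + 1/16 = 16/16 = 1.
Kraft's inequality requires Σ ≤ 1; here Σ = 1 ≤ 1, so such a prefix code exists.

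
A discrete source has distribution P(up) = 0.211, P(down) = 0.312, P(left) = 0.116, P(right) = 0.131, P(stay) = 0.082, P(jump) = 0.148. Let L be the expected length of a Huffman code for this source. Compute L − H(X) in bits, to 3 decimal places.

Entropy H = −Σ p log₂ p ≈ 2.4464 bits.
Huffman merges: 41/500+29/250→99/500; 131/1000+37/250→279/1000; 99/500+211/1000→409/1000; 279/1000+39/125→591/1000; 409/1000+591/1000→1. L = 2477/1000 ≈ 2.4770.
L − H = 2.4770 − 2.4464 = 0.031 bits.

0.031 bits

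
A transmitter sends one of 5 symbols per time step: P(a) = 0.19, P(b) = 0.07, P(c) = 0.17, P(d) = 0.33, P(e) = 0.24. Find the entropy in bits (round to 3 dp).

H = −Σ pᵢ log₂ pᵢ.
−0.19·log₂(0.19) = 0.4552
−0.07·log₂(0.07) = 0.2686
−0.17·log₂(0.17) = 0.4346
−0.33·log₂(0.33) = 0.5278
−0.24·log₂(0.24) = 0.4941
Sum ≈ 2.1803 → 2.180 bits.

2.180 bits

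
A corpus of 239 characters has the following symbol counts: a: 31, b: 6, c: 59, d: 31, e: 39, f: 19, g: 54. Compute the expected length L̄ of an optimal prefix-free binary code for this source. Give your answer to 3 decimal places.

2.632 bits/symbol

Probabilities are the counts divided by 239.
Repeatedly combine the two least-probable nodes; the expected code length is the sum of the merged weights.
merge 6/239 + 19/239 → 25/239
merge 25/239 + 31/239 → 56/239
merge 31/239 + 39/239 → 70/239
merge 54/239 + 56/239 → 110/239
merge 59/239 + 70/239 → 129/239
merge 110/239 + 129/239 → 1
L = 25/239 + 56/239 + 70/239 + 110/239 + 129/239 + 1 = 629/239 ≈ 2.632 bits/symbol.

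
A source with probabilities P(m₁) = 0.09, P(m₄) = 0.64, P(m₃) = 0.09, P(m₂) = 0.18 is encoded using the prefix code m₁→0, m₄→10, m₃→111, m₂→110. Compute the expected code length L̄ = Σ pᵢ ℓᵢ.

L̄ = Σ pᵢ·ℓᵢ = 0.09·1 + 0.64·2 + 0.09·3 + 0.18·3 = 2.18 bits/symbol.

2.18 bits/symbol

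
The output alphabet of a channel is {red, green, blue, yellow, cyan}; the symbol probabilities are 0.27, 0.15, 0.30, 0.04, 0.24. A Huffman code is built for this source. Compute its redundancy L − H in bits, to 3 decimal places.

Entropy H = −Σ p log₂ p ≈ 2.1215 bits.
Huffman merges: 1/25+3/20→19/100; 19/100+6/25→43/100; 27/100+3/10→57/100; 43/100+57/100→1. L = 219/100 ≈ 2.1900.
L − H = 2.1900 − 2.1215 = 0.068 bits.

0.068 bits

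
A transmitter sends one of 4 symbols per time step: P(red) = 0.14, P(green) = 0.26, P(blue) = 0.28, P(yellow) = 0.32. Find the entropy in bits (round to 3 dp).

H = −Σ pᵢ log₂ pᵢ.
−0.14·log₂(0.14) = 0.3971
−0.26·log₂(0.26) = 0.5053
−0.28·log₂(0.28) = 0.5142
−0.32·log₂(0.32) = 0.5260
Sum ≈ 1.9427 → 1.943 bits.

1.943 bits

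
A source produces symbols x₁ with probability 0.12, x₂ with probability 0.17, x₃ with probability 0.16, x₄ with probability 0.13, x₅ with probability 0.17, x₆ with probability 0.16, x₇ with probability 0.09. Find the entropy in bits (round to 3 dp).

2.778 bits

H = −Σ pᵢ log₂ pᵢ.
−0.12·log₂(0.12) = 0.3671
−0.17·log₂(0.17) = 0.4346
−0.16·log₂(0.16) = 0.4230
−0.13·log₂(0.13) = 0.3826
−0.17·log₂(0.17) = 0.4346
−0.16·log₂(0.16) = 0.4230
−0.09·log₂(0.09) = 0.3127
Sum ≈ 2.7776 → 2.778 bits.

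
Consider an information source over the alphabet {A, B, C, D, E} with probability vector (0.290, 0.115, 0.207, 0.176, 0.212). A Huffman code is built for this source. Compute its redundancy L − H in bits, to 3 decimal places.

Entropy H = −Σ p log₂ p ≈ 2.2626 bits.
Huffman merges: 23/200+22/125→291/1000; 207/1000+53/250→419/1000; 29/100+291/1000→581/1000; 419/1000+581/1000→1. L = 2291/1000 ≈ 2.2910.
L − H = 2.2910 − 2.2626 = 0.028 bits.

0.028 bits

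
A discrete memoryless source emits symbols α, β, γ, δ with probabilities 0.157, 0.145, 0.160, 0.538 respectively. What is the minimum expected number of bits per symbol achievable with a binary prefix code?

1.764 bits/symbol

Repeatedly combine the two least-probable nodes; the expected code length is the sum of the merged weights.
merge 29/200 + 157/1000 → 151/500
merge 4/25 + 151/500 → 231/500
merge 231/500 + 269/500 → 1
L = 151/500 + 231/500 + 1 = 441/250 = 1.764 bits/symbol.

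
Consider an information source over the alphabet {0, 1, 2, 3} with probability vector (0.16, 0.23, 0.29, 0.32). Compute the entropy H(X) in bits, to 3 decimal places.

H = −Σ pᵢ log₂ pᵢ.
−0.16·log₂(0.16) = 0.4230
−0.23·log₂(0.23) = 0.4877
−0.29·log₂(0.29) = 0.5179
−0.32·log₂(0.32) = 0.5260
Sum ≈ 1.9546 → 1.955 bits.

1.955 bits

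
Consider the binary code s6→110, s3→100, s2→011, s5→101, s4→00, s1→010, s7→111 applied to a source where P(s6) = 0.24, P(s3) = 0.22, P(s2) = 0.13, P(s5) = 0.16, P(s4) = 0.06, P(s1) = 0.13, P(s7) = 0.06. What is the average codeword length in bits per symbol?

L̄ = Σ pᵢ·ℓᵢ = 0.24·3 + 0.22·3 + 0.13·3 + 0.16·3 + 0.06·2 + 0.13·3 + 0.06·3 = 2.94 bits/symbol.

2.94 bits/symbol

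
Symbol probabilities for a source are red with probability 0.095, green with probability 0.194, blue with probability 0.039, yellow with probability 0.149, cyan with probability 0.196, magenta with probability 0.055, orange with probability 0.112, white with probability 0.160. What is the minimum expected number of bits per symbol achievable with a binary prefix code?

2.893 bits/symbol

Repeatedly combine the two least-probable nodes; the expected code length is the sum of the merged weights.
merge 39/1000 + 11/200 → 47/500
merge 47/500 + 19/200 → 189/1000
merge 14/125 + 149/1000 → 261/1000
merge 4/25 + 189/1000 → 349/1000
merge 97/500 + 49/250 → 39/100
merge 261/1000 + 349/1000 → 61/100
merge 39/100 + 61/100 → 1
L = 47/500 + 189/1000 + 261/1000 + 349/1000 + 39/100 + 61/100 + 1 = 2893/1000 = 2.893 bits/symbol.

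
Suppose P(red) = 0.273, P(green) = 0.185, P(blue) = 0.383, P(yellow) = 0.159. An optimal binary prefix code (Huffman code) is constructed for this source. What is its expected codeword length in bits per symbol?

Repeatedly combine the two least-probable nodes; the expected code length is the sum of the merged weights.
merge 159/1000 + 37/200 → 43/125
merge 273/1000 + 43/125 → 617/1000
merge 383/1000 + 617/1000 → 1
L = 43/125 + 617/1000 + 1 = 1961/1000 = 1.961 bits/symbol.

1.961 bits/symbol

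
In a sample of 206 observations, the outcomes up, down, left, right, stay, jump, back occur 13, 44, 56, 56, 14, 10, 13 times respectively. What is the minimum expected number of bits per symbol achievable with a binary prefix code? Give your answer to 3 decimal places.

2.485 bits/symbol

Probabilities are the counts divided by 206.
Repeatedly combine the two least-probable nodes; the expected code length is the sum of the merged weights.
merge 5/103 + 13/206 → 23/206
merge 13/206 + 7/103 → 27/206
merge 23/206 + 27/206 → 25/103
merge 22/103 + 25/103 → 47/103
merge 28/103 + 28/103 → 56/103
merge 47/103 + 56/103 → 1
L = 23/206 + 27/206 + 25/103 + 47/103 + 56/103 + 1 = 256/103 ≈ 2.485 bits/symbol.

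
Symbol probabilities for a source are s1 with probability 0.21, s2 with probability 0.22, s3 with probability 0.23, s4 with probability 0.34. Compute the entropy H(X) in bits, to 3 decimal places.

1.970 bits

H = −Σ pᵢ log₂ pᵢ.
−0.21·log₂(0.21) = 0.4728
−0.22·log₂(0.22) = 0.4806
−0.23·log₂(0.23) = 0.4877
−0.34·log₂(0.34) = 0.5292
Sum ≈ 1.9702 → 1.970 bits.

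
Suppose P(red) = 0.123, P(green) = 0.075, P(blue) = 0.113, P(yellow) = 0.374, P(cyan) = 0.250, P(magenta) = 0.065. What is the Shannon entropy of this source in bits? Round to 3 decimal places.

2.295 bits

H = −Σ pᵢ log₂ pᵢ.
−0.123·log₂(0.123) = 0.3719
−0.075·log₂(0.075) = 0.2803
−0.113·log₂(0.113) = 0.3555
−0.374·log₂(0.374) = 0.5307
−0.250·log₂(0.250) = 0.5000
−0.065·log₂(0.065) = 0.2563
Sum ≈ 2.2946 → 2.295 bits.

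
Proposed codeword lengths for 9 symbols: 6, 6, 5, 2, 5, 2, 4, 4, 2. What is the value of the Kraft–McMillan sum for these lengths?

With common denominator 2^6 = 64: Σ 2^(−ℓᵢ) = 1/64 + 1/64 + 2/64 + 16/64 + 2/64 + 16/64 + 4/64 + 4/64 + 16/64 = 62/64 = 0.96875.

0.96875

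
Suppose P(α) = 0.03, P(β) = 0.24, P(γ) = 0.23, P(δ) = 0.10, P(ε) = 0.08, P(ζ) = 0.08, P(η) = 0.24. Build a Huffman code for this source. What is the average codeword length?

Repeatedly combine the two least-probable nodes; the expected code length is the sum of the merged weights.
merge 3/100 + 2/25 → 11/100
merge 2/25 + 1/10 → 9/50
merge 11/100 + 9/50 → 29/100
merge 23/100 + 6/25 → 47/100
merge 6/25 + 29/100 → 53/100
merge 47/100 + 53/100 → 1
L = 11/100 + 9/50 + 29/100 + 47/100 + 53/100 + 1 = 129/50 = 2.58 bits/symbol.

2.58 bits/symbol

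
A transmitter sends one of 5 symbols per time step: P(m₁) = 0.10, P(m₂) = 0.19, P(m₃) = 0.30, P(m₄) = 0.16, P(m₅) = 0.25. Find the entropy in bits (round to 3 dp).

2.232 bits

H = −Σ pᵢ log₂ pᵢ.
−0.10·log₂(0.10) = 0.3322
−0.19·log₂(0.19) = 0.4552
−0.30·log₂(0.30) = 0.5211
−0.16·log₂(0.16) = 0.4230
−0.25·log₂(0.25) = 0.5000
Sum ≈ 2.2315 → 2.232 bits.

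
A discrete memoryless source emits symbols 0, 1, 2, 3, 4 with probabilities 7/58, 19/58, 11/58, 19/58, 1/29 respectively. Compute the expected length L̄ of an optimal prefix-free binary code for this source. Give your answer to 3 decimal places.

2.155 bits/symbol

Repeatedly combine the two least-probable nodes; the expected code length is the sum of the merged weights.
merge 1/29 + 7/58 → 9/58
merge 9/58 + 11/58 → 10/29
merge 19/58 + 19/58 → 19/29
merge 10/29 + 19/29 → 1
L = 9/58 + 10/29 + 19/29 + 1 = 125/58 ≈ 2.155 bits/symbol.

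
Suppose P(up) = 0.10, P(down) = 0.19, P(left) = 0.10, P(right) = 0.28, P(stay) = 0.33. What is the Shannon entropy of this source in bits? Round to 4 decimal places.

H = −Σ pᵢ log₂ pᵢ.
−0.10·log₂(0.10) = 0.3322
−0.19·log₂(0.19) = 0.4552
−0.10·log₂(0.10) = 0.3322
−0.28·log₂(0.28) = 0.5142
−0.33·log₂(0.33) = 0.5278
Sum ≈ 2.1617 → 2.1617 bits.

2.1617 bits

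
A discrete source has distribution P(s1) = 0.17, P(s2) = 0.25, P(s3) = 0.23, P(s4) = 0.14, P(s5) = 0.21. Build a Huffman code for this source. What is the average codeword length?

Repeatedly combine the two least-probable nodes; the expected code length is the sum of the merged weights.
merge 7/50 + 17/100 → 31/100
merge 21/100 + 23/100 → 11/25
merge 1/4 + 31/100 → 14/25
merge 11/25 + 14/25 → 1
L = 31/100 + 11/25 + 14/25 + 1 = 231/100 = 2.31 bits/symbol.

2.31 bits/symbol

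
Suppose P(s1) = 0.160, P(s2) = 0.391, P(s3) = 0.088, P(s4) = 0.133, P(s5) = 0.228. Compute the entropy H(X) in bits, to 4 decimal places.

2.1347 bits

H = −Σ pᵢ log₂ pᵢ.
−0.160·log₂(0.160) = 0.4230
−0.391·log₂(0.391) = 0.5297
−0.088·log₂(0.088) = 0.3086
−0.133·log₂(0.133) = 0.3871
−0.228·log₂(0.228) = 0.4863
Sum ≈ 2.1347 → 2.1347 bits.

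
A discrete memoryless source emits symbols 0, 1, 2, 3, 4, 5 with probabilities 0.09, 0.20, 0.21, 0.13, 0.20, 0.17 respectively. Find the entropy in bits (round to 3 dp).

H = −Σ pᵢ log₂ pᵢ.
−0.09·log₂(0.09) = 0.3127
−0.20·log₂(0.20) = 0.4644
−0.21·log₂(0.21) = 0.4728
−0.13·log₂(0.13) = 0.3826
−0.20·log₂(0.20) = 0.4644
−0.17·log₂(0.17) = 0.4346
Sum ≈ 2.5315 → 2.531 bits.

2.531 bits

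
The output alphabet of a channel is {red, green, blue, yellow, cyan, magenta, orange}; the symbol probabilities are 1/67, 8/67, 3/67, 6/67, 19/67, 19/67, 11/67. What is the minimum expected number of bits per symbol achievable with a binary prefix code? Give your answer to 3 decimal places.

Repeatedly combine the two least-probable nodes; the expected code length is the sum of the merged weights.
merge 1/67 + 3/67 → 4/67
merge 4/67 + 6/67 → 10/67
merge 8/67 + 10/67 → 18/67
merge 11/67 + 18/67 → 29/67
merge 19/67 + 19/67 → 38/67
merge 29/67 + 38/67 → 1
L = 4/67 + 10/67 + 18/67 + 29/67 + 38/67 + 1 = 166/67 ≈ 2.478 bits/symbol.

2.478 bits/symbol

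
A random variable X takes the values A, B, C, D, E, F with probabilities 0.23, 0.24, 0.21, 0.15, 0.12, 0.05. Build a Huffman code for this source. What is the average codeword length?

Repeatedly combine the two least-probable nodes; the expected code length is the sum of the merged weights.
merge 1/20 + 3/25 → 17/100
merge 3/20 + 17/100 → 8/25
merge 21/100 + 23/100 → 11/25
merge 6/25 + 8/25 → 14/25
merge 11/25 + 14/25 → 1
L = 17/100 + 8/25 + 11/25 + 14/25 + 1 = 249/100 = 2.49 bits/symbol.

2.49 bits/symbol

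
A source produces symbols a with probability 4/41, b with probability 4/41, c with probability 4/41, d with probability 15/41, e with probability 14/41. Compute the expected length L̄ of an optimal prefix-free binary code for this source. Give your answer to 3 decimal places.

2.122 bits/symbol

Repeatedly combine the two least-probable nodes; the expected code length is the sum of the merged weights.
merge 4/41 + 4/41 → 8/41
merge 4/41 + 8/41 → 12/41
merge 12/41 + 14/41 → 26/41
merge 15/41 + 26/41 → 1
L = 8/41 + 12/41 + 26/41 + 1 = 87/41 ≈ 2.122 bits/symbol.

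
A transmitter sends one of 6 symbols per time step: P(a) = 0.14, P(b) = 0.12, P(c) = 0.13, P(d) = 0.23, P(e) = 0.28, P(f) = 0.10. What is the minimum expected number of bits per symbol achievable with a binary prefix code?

Repeatedly combine the two least-probable nodes; the expected code length is the sum of the merged weights.
merge 1/10 + 3/25 → 11/50
merge 13/100 + 7/50 → 27/100
merge 11/50 + 23/100 → 9/20
merge 27/100 + 7/25 → 11/20
merge 9/20 + 11/20 → 1
L = 11/50 + 27/100 + 9/20 + 11/20 + 1 = 249/100 = 2.49 bits/symbol.

2.49 bits/symbol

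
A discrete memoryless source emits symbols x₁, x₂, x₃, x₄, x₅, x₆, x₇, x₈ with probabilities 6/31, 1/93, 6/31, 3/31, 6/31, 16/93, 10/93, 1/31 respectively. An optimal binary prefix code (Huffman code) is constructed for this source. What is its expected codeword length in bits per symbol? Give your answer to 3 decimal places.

Repeatedly combine the two least-probable nodes; the expected code length is the sum of the merged weights.
merge 1/93 + 1/31 → 4/93
merge 4/93 + 3/31 → 13/93
merge 10/93 + 13/93 → 23/93
merge 16/93 + 6/31 → 34/93
merge 6/31 + 6/31 → 12/31
merge 23/93 + 34/93 → 19/31
merge 12/31 + 19/31 → 1
L = 4/93 + 13/93 + 23/93 + 34/93 + 12/31 + 19/31 + 1 = 260/93 ≈ 2.796 bits/symbol.

2.796 bits/symbol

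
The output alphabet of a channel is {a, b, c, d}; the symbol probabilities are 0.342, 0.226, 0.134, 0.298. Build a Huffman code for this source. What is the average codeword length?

2 bits/symbol

Repeatedly combine the two least-probable nodes; the expected code length is the sum of the merged weights.
merge 67/500 + 113/500 → 9/25
merge 149/500 + 171/500 → 16/25
merge 9/25 + 16/25 → 1
L = 9/25 + 16/25 + 1 = 2 bits/symbol.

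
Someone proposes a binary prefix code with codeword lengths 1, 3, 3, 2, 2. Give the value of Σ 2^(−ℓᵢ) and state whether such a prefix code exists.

With common denominator 2^3 = 8: Σ 2^(−ℓᵢ) = 4/8 + 1/8 + 1/8 + 2/8 + 2/8 = 10/8 = 1.25.
Kraft's inequality requires Σ ≤ 1; here Σ = 1.25 > 1, so no such prefix code exists.

1.25; no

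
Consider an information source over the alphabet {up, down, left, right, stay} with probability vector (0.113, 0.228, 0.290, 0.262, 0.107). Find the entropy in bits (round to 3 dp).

2.211 bits

H = −Σ pᵢ log₂ pᵢ.
−0.113·log₂(0.113) = 0.3555
−0.228·log₂(0.228) = 0.4863
−0.290·log₂(0.290) = 0.5179
−0.262·log₂(0.262) = 0.5063
−0.107·log₂(0.107) = 0.3450
Sum ≈ 2.2109 → 2.211 bits.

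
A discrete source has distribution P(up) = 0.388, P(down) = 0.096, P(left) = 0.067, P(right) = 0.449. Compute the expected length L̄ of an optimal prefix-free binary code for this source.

Repeatedly combine the two least-probable nodes; the expected code length is the sum of the merged weights.
merge 67/1000 + 12/125 → 163/1000
merge 163/1000 + 97/250 → 551/1000
merge 449/1000 + 551/1000 → 1
L = 163/1000 + 551/1000 + 1 = 857/500 = 1.714 bits/symbol.

1.714 bits/symbol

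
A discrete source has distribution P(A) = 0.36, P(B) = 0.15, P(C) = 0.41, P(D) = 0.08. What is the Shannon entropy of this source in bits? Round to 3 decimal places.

1.760 bits

H = −Σ pᵢ log₂ pᵢ.
−0.36·log₂(0.36) = 0.5306
−0.15·log₂(0.15) = 0.4105
−0.41·log₂(0.41) = 0.5274
−0.08·log₂(0.08) = 0.2915
Sum ≈ 1.7601 → 1.760 bits.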